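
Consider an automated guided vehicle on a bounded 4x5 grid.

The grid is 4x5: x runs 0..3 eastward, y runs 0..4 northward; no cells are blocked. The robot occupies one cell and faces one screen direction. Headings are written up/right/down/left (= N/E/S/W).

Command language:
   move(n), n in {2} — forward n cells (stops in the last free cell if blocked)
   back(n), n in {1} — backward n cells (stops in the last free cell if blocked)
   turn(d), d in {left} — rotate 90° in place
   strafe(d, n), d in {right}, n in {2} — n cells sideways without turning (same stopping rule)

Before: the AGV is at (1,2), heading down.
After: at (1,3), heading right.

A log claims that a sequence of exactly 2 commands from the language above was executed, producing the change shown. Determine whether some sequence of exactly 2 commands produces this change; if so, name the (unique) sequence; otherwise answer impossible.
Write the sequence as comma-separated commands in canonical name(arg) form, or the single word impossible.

back(1), turn(left)

key: cell and facing (now E) both changed — the 2 commands mix motion and turning
t0: at (1,2), heading down
step 1 (back(1)): at (1,3), heading down
step 2 (turn(left)): at (1,3), heading right
no rival 2-sequence matches.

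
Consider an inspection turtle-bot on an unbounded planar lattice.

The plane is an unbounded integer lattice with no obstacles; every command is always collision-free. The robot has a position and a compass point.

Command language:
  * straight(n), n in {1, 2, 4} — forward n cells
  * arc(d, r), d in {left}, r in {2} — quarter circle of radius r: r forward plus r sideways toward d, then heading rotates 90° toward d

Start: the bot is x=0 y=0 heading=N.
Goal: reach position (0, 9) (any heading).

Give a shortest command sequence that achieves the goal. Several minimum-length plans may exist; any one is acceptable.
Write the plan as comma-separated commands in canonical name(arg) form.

start: x=0 y=0 heading=N
step 1 (straight(1)): x=0 y=1 heading=N
step 2 (straight(4)): x=0 y=5 heading=N
step 3 (straight(4)): x=0 y=9 heading=N
minimal: 3 command(s), checked below 3.

straight(1), straight(4), straight(4)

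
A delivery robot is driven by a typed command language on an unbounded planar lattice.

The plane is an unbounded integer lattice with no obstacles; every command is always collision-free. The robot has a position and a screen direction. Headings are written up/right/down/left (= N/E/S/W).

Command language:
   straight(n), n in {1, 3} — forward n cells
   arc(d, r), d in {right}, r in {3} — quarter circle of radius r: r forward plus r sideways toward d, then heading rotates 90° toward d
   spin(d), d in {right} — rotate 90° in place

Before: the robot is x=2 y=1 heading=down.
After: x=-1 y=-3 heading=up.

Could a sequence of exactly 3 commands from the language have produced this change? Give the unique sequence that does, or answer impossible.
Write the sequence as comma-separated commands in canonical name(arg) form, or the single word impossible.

straight(1), arc(right, 3), spin(right)

key: position moved to (-1,-3) AND the heading swung to N — translation plus rotation needed
initial: x=2 y=1 heading=down
step 1 (straight(1)): x=2 y=0 heading=down
step 2 (arc(right, 3)): x=-1 y=-3 heading=left
step 3 (spin(right)): x=-1 y=-3 heading=up
no other 3-command option fits: unique.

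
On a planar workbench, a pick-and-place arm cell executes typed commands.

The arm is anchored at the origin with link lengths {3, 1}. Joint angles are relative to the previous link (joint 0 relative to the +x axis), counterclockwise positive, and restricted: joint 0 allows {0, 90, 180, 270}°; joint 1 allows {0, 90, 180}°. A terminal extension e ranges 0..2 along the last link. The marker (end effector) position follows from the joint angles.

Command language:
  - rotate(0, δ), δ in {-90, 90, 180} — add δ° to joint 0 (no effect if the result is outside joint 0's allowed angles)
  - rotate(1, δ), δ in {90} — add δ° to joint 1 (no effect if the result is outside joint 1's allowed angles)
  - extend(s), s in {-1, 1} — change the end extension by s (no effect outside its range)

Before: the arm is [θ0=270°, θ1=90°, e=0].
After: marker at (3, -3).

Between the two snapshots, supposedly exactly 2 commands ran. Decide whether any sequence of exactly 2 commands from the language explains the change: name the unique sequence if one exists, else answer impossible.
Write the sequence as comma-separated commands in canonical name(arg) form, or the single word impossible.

t0: [θ0=270°, θ1=90°, e=0]
t=1 extend(1) ⇒ [θ0=270°, θ1=90°, e=1]
t=2 extend(1) ⇒ [θ0=270°, θ1=90°, e=2]
no rival 2-sequence matches.

extend(1), extend(1)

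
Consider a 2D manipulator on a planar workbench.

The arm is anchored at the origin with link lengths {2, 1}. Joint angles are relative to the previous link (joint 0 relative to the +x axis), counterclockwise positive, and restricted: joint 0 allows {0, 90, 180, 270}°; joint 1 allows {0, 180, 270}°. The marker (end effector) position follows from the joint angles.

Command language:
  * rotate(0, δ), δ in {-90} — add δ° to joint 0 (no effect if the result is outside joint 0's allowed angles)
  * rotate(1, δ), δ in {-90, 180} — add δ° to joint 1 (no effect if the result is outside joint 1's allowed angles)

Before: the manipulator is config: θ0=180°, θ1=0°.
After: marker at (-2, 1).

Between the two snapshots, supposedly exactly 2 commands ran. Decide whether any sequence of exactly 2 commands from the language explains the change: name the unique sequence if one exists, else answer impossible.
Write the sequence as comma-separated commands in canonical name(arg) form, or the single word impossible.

key: running rotate(1, 180) before rotate(1, -90) would end elsewhere — order is forced
begin: config: θ0=180°, θ1=0°
1. rotate(1, -90) → config: θ0=180°, θ1=270°
2. rotate(1, 180) → config: θ0=180°, θ1=270°
no other 2-command option fits: unique.

rotate(1, -90), rotate(1, 180)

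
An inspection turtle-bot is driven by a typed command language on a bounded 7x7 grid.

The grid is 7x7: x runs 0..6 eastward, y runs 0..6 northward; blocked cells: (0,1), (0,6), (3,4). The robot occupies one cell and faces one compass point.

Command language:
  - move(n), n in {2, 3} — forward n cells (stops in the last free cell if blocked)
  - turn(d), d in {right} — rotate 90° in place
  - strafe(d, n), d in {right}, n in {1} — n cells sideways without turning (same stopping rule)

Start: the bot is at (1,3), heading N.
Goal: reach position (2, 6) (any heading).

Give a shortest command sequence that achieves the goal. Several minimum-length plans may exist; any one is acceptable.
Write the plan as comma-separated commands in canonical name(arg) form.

from: at (1,3), heading N
t=1 strafe(right, 1) ⇒ at (2,3), heading N
t=2 move(3) ⇒ at (2,6), heading N
no 1-step plan works, so 2 is optimal.

strafe(right, 1), move(3)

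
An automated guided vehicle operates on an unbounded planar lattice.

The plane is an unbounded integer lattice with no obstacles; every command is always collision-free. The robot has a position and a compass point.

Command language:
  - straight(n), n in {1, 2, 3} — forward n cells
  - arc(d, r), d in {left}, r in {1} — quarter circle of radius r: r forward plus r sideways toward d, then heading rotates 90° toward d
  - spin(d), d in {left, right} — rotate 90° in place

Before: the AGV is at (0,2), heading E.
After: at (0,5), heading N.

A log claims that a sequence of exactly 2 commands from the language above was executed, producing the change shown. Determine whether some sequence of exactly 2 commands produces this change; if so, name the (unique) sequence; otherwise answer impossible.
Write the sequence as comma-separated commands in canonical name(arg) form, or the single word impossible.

key: position moved to (0,5) AND the heading swung to N — translation plus rotation needed
start: at (0,2), heading E
t=1 spin(left) ⇒ at (0,2), heading N
t=2 straight(3) ⇒ at (0,5), heading N
all 36 alternatives checked — unique.

spin(left), straight(3)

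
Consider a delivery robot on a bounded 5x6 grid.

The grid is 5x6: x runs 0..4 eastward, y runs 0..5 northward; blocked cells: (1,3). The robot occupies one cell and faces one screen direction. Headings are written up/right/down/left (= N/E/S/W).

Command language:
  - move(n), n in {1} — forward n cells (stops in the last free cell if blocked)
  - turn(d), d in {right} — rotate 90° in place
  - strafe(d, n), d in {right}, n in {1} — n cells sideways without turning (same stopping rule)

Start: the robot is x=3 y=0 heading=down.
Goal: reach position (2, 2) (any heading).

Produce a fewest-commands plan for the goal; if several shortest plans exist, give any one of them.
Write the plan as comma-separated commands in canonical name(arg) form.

from: x=3 y=0 heading=down
step 1 (strafe(right, 1)): x=2 y=0 heading=down
step 2 (turn(right)): x=2 y=0 heading=left
step 3 (strafe(right, 1)): x=2 y=1 heading=left
step 4 (strafe(right, 1)): x=2 y=2 heading=left
minimal: 4 command(s), checked below 4.

strafe(right, 1), turn(right), strafe(right, 1), strafe(right, 1)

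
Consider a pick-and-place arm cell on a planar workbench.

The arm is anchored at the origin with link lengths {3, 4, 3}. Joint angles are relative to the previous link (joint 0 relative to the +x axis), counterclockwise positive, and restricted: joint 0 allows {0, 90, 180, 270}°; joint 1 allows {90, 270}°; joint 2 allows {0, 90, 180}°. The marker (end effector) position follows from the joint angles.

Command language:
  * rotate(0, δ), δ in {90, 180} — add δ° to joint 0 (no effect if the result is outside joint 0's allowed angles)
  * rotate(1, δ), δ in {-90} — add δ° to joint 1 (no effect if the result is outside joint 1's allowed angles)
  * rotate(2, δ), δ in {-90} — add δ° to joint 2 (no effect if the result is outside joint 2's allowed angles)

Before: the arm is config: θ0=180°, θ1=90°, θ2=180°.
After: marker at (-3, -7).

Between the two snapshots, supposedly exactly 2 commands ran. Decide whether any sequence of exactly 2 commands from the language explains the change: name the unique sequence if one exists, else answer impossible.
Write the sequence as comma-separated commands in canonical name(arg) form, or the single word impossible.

rotate(2, -90), rotate(2, -90)

initial: config: θ0=180°, θ1=90°, θ2=180°
[1] after rotate(2, -90): config: θ0=180°, θ1=90°, θ2=90°
[2] after rotate(2, -90): config: θ0=180°, θ1=90°, θ2=0°
uniquely the one of 16 2-step routes that fits.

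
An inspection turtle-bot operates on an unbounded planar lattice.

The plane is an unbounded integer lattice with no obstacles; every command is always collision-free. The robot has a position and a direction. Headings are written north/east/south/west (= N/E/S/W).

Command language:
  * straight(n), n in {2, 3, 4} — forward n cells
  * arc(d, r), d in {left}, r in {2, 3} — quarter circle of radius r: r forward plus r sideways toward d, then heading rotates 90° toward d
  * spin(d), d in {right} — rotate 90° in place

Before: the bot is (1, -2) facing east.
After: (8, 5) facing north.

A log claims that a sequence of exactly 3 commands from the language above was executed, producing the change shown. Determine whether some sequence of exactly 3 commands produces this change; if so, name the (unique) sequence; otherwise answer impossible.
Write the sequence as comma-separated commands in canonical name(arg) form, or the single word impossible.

straight(4), arc(left, 3), straight(4)

key: cell and facing (now N) both changed — the 3 commands mix motion and turning
t0: (1, -2) facing east
step 1 (straight(4)): (5, -2) facing east
step 2 (arc(left, 3)): (8, 1) facing north
step 3 (straight(4)): (8, 5) facing north
no other 3-command option fits: unique.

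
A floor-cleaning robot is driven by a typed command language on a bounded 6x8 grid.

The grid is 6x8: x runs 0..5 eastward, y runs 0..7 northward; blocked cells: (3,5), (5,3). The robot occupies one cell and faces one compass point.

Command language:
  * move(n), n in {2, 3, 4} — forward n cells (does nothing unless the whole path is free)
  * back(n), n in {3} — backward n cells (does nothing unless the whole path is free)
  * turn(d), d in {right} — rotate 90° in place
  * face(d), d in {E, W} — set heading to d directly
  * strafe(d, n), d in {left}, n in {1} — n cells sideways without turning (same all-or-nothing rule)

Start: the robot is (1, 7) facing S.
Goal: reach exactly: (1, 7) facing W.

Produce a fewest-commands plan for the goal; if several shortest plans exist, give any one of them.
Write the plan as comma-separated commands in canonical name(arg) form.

turn(right)

from: (1, 7) facing S
1. turn(right) → (1, 7) facing W
minimal: 1 command(s), checked below 1.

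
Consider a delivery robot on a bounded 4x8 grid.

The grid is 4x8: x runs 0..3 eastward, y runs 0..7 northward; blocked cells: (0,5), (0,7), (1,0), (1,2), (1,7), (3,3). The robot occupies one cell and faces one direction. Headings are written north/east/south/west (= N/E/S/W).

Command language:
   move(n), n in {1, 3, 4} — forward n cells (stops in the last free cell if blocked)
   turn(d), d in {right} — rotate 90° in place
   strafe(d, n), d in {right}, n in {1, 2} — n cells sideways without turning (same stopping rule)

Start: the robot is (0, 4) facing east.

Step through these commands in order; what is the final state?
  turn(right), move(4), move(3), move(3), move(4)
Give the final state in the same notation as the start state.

(0, 0) facing south

t0: (0, 4) facing east
t=1 turn(right) ⇒ (0, 4) facing south
t=2 move(4) ⇒ (0, 0) facing south
t=3 move(3) ⇒ (0, 0) facing south
t=4 move(3) ⇒ (0, 0) facing south
t=5 move(4) ⇒ (0, 0) facing south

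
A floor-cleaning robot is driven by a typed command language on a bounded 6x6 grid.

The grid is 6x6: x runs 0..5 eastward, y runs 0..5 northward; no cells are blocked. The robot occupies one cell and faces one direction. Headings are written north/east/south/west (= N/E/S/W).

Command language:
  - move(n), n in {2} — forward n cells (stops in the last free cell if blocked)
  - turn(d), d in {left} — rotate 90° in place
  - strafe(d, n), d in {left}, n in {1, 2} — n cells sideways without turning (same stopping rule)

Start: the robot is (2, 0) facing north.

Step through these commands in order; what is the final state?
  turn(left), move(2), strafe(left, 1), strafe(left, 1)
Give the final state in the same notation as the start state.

(0, 0) facing west

initial: (2, 0) facing north
t=1 turn(left) ⇒ (2, 0) facing west
t=2 move(2) ⇒ (0, 0) facing west
t=3 strafe(left, 1) ⇒ (0, 0) facing west
t=4 strafe(left, 1) ⇒ (0, 0) facing west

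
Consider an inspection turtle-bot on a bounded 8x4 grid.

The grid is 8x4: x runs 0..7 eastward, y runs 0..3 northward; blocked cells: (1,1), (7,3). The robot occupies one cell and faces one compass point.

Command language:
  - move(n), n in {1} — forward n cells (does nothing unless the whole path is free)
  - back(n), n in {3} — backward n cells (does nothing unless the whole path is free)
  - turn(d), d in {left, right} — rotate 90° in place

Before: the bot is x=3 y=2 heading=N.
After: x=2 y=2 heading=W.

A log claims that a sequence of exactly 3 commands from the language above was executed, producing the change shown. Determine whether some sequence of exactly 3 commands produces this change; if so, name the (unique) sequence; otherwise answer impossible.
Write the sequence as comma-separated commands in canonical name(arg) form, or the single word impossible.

key: position moved to (2,2) AND the heading swung to W — translation plus rotation needed
begin: x=3 y=2 heading=N
t=1 back(3) ⇒ x=3 y=2 heading=N
t=2 turn(left) ⇒ x=3 y=2 heading=W
t=3 move(1) ⇒ x=2 y=2 heading=W
no other 3-command option fits: unique.

back(3), turn(left), move(1)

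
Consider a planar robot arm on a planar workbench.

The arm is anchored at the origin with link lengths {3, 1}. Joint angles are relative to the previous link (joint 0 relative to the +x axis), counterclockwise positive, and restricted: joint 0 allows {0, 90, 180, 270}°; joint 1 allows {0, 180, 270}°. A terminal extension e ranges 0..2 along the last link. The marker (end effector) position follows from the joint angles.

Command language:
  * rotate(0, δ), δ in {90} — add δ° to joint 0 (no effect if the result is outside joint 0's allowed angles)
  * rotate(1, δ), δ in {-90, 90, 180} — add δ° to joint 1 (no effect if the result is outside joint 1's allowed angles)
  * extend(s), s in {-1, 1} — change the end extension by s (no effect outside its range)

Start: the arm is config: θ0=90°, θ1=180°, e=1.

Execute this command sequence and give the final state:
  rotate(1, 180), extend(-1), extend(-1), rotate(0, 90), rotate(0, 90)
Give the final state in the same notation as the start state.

config: θ0=270°, θ1=0°, e=0

begin: config: θ0=90°, θ1=180°, e=1
1. rotate(1, 180) → config: θ0=90°, θ1=0°, e=1
2. extend(-1) → config: θ0=90°, θ1=0°, e=0
3. extend(-1) → config: θ0=90°, θ1=0°, e=0
4. rotate(0, 90) → config: θ0=180°, θ1=0°, e=0
5. rotate(0, 90) → config: θ0=270°, θ1=0°, e=0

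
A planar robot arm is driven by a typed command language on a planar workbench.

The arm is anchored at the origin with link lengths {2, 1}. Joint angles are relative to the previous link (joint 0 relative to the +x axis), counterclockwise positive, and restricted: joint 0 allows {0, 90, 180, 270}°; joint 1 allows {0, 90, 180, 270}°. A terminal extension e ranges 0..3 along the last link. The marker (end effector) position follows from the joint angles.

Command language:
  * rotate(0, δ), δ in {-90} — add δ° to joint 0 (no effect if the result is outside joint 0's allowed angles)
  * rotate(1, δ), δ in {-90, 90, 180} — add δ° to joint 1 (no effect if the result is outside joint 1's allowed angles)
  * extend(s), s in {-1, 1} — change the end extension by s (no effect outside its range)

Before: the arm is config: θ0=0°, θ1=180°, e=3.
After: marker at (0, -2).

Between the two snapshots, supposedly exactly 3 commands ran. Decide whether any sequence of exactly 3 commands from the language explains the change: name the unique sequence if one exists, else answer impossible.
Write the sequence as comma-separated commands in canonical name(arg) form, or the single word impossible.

rotate(0, -90), rotate(0, -90), rotate(0, -90)

begin: config: θ0=0°, θ1=180°, e=3
[1] after rotate(0, -90): config: θ0=270°, θ1=180°, e=3
[2] after rotate(0, -90): config: θ0=180°, θ1=180°, e=3
[3] after rotate(0, -90): config: θ0=90°, θ1=180°, e=3
all 216 alternatives checked — unique.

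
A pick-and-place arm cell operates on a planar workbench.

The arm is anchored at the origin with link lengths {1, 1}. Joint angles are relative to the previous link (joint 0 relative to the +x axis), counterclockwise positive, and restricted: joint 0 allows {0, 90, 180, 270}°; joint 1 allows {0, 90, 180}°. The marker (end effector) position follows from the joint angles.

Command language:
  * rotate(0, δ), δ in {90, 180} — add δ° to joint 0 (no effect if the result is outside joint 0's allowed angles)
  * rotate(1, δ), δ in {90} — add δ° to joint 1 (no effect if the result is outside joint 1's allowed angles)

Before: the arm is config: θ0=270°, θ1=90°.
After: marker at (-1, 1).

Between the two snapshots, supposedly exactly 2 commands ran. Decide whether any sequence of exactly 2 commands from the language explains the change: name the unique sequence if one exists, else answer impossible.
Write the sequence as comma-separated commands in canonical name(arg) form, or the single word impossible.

t0: config: θ0=270°, θ1=90°
1. rotate(0, 90) → config: θ0=0°, θ1=90°
2. rotate(0, 90) → config: θ0=90°, θ1=90°
uniquely the one of 9 2-step routes that fits.

rotate(0, 90), rotate(0, 90)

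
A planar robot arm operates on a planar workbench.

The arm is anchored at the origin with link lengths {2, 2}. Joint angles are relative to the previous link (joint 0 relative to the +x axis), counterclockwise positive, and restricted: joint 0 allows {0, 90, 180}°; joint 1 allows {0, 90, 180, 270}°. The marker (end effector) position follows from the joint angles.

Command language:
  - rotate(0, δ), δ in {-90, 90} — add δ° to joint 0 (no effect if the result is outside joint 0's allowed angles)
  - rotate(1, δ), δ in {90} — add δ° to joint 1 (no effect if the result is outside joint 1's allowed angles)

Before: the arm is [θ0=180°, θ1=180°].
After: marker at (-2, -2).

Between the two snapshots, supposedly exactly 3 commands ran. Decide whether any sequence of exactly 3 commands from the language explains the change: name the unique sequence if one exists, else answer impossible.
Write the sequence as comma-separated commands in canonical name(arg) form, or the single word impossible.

initial: [θ0=180°, θ1=180°]
t=1 rotate(1, 90) ⇒ [θ0=180°, θ1=270°]
t=2 rotate(1, 90) ⇒ [θ0=180°, θ1=0°]
t=3 rotate(1, 90) ⇒ [θ0=180°, θ1=90°]
all 27 alternatives checked — unique.

rotate(1, 90), rotate(1, 90), rotate(1, 90)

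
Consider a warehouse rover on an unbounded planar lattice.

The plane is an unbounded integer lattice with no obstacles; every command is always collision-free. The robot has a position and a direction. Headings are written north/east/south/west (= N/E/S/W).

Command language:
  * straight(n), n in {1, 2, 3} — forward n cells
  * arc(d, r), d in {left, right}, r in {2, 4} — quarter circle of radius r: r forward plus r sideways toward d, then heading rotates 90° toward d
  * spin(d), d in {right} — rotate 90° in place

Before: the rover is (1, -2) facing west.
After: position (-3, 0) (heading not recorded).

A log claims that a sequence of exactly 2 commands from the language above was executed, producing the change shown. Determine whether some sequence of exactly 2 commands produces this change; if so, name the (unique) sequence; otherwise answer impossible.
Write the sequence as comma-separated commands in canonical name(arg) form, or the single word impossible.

key: order matters: swapping straight(2) and arc(right, 2) lands elsewhere
start: (1, -2) facing west
t=1 straight(2) ⇒ (-1, -2) facing west
t=2 arc(right, 2) ⇒ (-3, 0) facing north
uniquely the one of 64 2-step routes that fits.

straight(2), arc(right, 2)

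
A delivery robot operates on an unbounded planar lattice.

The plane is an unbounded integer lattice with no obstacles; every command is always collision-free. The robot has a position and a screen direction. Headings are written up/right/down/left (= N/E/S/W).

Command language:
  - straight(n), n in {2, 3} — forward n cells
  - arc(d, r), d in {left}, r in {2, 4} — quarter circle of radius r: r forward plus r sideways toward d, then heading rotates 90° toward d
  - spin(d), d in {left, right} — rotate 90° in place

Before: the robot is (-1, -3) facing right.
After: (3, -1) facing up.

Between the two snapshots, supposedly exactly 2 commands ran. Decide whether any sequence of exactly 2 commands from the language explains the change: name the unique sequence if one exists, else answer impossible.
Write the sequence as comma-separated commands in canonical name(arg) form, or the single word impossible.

key: running arc(left, 2) before straight(2) would end elsewhere — order is forced
from: (-1, -3) facing right
1. straight(2) → (1, -3) facing right
2. arc(left, 2) → (3, -1) facing up
uniquely the one of 36 2-step routes that fits.

straight(2), arc(left, 2)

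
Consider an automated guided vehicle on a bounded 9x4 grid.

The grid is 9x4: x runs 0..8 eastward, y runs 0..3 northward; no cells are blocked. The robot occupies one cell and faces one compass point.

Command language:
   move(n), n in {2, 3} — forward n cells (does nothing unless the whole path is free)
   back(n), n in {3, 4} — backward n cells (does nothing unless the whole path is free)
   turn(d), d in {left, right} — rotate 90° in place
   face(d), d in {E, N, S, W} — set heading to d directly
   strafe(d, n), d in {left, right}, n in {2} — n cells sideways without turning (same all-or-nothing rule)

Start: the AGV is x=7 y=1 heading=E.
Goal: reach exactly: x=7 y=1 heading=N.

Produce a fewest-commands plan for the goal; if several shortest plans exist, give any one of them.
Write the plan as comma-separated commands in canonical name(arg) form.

initial: x=7 y=1 heading=E
1. turn(left) → x=7 y=1 heading=N
nothing shorter than 1 reaches the goal.

turn(left)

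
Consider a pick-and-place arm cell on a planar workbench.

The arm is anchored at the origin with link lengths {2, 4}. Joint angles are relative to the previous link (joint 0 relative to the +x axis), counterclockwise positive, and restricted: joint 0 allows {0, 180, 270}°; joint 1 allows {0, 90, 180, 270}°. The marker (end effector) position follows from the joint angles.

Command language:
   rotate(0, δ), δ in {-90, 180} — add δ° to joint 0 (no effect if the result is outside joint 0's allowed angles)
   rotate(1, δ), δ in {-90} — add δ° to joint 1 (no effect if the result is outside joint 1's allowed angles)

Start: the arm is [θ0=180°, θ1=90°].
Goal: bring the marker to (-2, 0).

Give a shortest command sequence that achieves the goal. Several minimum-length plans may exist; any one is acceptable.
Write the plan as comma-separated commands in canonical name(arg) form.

begin: [θ0=180°, θ1=90°]
step 1 (rotate(1, -90)): [θ0=180°, θ1=0°]
step 2 (rotate(1, -90)): [θ0=180°, θ1=270°]
step 3 (rotate(1, -90)): [θ0=180°, θ1=180°]
step 4 (rotate(0, 180)): [θ0=0°, θ1=180°]
no 3-step plan works, so 4 is optimal.

rotate(1, -90), rotate(1, -90), rotate(1, -90), rotate(0, 180)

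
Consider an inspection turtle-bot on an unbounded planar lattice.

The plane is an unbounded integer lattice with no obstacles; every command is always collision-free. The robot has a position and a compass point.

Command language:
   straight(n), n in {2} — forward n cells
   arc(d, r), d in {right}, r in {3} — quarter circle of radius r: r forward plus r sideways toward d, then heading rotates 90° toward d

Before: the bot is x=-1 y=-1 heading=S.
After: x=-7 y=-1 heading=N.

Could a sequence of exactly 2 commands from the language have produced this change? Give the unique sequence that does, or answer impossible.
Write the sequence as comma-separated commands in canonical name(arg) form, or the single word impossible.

arc(right, 3), arc(right, 3)

key: position moved to (-7,-1) AND the heading swung to N — translation plus rotation needed
begin: x=-1 y=-1 heading=S
[1] after arc(right, 3): x=-4 y=-4 heading=W
[2] after arc(right, 3): x=-7 y=-1 heading=N
no other 2-command option fits: unique.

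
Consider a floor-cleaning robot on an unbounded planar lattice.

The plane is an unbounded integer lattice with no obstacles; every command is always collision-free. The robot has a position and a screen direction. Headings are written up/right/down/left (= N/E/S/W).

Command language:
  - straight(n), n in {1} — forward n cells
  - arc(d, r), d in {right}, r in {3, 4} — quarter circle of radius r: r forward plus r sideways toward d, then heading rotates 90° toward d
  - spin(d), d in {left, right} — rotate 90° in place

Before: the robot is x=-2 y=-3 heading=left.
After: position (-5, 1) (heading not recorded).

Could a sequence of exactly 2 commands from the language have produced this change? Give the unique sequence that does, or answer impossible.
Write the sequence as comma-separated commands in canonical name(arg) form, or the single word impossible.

arc(right, 3), straight(1)

key: running straight(1) before arc(right, 3) would end elsewhere — order is forced
start: x=-2 y=-3 heading=left
1. arc(right, 3) → x=-5 y=0 heading=up
2. straight(1) → x=-5 y=1 heading=up
no other 2-command option fits: unique.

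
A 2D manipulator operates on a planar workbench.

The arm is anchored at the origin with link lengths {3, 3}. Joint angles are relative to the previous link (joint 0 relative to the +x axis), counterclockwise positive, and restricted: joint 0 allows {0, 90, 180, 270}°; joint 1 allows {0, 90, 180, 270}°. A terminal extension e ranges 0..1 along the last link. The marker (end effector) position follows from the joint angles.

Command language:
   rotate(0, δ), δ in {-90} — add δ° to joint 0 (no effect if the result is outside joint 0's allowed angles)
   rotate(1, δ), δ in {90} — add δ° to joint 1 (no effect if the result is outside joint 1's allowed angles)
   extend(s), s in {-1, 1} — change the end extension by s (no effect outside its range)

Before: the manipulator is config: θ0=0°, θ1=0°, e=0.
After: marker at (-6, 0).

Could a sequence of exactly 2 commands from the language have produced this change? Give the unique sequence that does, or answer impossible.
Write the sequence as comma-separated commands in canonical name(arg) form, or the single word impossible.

rotate(0, -90), rotate(0, -90)

t0: config: θ0=0°, θ1=0°, e=0
1. rotate(0, -90) → config: θ0=270°, θ1=0°, e=0
2. rotate(0, -90) → config: θ0=180°, θ1=0°, e=0
uniquely the one of 16 2-step routes that fits.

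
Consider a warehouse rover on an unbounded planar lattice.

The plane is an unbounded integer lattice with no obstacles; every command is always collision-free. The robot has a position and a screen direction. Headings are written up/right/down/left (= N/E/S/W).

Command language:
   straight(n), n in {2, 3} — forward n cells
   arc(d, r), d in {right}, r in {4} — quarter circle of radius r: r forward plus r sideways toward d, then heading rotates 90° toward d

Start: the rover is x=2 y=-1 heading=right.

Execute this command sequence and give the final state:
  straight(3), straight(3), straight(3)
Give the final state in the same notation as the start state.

x=11 y=-1 heading=right

start: x=2 y=-1 heading=right
t=1 straight(3) ⇒ x=5 y=-1 heading=right
t=2 straight(3) ⇒ x=8 y=-1 heading=right
t=3 straight(3) ⇒ x=11 y=-1 heading=right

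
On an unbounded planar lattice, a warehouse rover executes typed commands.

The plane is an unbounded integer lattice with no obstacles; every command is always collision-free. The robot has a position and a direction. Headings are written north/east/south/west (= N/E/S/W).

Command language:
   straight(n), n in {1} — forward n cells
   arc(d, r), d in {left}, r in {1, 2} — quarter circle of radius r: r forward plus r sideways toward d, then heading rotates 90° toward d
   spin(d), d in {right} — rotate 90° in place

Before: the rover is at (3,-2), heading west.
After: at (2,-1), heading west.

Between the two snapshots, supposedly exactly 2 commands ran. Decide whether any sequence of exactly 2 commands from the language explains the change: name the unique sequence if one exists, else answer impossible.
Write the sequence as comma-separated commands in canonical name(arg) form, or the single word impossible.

key: running arc(left, 1) before spin(right) would end elsewhere — order is forced
initial: at (3,-2), heading west
1. spin(right) → at (3,-2), heading north
2. arc(left, 1) → at (2,-1), heading west
all 16 alternatives checked — unique.

spin(right), arc(left, 1)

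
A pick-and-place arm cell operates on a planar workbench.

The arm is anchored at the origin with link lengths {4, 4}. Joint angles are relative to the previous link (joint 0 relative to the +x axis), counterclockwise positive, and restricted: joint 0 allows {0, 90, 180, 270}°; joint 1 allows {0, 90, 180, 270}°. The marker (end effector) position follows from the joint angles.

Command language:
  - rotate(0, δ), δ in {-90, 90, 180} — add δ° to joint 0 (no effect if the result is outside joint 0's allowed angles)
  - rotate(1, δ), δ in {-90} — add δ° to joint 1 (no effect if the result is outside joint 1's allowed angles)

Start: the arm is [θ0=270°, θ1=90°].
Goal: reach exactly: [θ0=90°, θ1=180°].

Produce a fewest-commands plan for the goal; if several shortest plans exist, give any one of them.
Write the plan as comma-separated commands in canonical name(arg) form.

from: [θ0=270°, θ1=90°]
[1] after rotate(1, -90): [θ0=270°, θ1=0°]
[2] after rotate(1, -90): [θ0=270°, θ1=270°]
[3] after rotate(1, -90): [θ0=270°, θ1=180°]
[4] after rotate(0, 180): [θ0=90°, θ1=180°]
no 3-step plan works, so 4 is optimal.

rotate(1, -90), rotate(1, -90), rotate(1, -90), rotate(0, 180)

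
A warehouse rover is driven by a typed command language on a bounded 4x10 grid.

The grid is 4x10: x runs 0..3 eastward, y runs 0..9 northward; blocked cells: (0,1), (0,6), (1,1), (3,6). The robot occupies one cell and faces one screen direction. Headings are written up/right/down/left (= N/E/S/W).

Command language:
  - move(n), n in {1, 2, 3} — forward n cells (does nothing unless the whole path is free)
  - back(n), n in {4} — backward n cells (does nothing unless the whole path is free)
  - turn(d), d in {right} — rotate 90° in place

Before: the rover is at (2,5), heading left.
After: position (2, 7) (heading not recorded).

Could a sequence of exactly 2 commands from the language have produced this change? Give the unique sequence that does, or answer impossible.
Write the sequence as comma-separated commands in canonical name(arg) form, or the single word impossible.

key: running move(2) before turn(right) would end elsewhere — order is forced
t0: at (2,5), heading left
t=1 turn(right) ⇒ at (2,5), heading up
t=2 move(2) ⇒ at (2,7), heading up
uniquely the one of 25 2-step routes that fits.

turn(right), move(2)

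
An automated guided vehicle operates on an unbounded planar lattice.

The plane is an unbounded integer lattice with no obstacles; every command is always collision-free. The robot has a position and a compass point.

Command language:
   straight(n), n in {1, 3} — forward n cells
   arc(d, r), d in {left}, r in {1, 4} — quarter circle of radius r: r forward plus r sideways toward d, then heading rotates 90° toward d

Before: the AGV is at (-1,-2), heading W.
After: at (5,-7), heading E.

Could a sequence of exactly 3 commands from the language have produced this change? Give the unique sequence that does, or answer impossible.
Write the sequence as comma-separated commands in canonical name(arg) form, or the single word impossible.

key: order matters: swapping arc(left, 1) and straight(3) lands elsewhere
initial: at (-1,-2), heading W
1. arc(left, 1) → at (-2,-3), heading S
2. arc(left, 4) → at (2,-7), heading E
3. straight(3) → at (5,-7), heading E
all 64 alternatives checked — unique.

arc(left, 1), arc(left, 4), straight(3)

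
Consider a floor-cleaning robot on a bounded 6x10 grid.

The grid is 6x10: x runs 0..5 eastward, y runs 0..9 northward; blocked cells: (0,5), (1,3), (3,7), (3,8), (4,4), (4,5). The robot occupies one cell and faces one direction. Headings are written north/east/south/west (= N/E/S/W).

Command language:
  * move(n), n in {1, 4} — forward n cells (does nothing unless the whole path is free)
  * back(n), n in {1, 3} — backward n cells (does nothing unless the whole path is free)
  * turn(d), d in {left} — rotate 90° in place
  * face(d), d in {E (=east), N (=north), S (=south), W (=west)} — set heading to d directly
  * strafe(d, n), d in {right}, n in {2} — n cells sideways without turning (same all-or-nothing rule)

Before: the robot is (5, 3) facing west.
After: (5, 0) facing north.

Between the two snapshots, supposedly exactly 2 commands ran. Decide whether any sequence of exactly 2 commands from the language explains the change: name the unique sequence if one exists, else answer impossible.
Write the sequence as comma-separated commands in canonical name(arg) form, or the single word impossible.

face(N), back(3)

key: cell and facing (now N) both changed — the 2 commands mix motion and turning
t0: (5, 3) facing west
1. face(N) → (5, 3) facing north
2. back(3) → (5, 0) facing north
no other 2-command option fits: unique.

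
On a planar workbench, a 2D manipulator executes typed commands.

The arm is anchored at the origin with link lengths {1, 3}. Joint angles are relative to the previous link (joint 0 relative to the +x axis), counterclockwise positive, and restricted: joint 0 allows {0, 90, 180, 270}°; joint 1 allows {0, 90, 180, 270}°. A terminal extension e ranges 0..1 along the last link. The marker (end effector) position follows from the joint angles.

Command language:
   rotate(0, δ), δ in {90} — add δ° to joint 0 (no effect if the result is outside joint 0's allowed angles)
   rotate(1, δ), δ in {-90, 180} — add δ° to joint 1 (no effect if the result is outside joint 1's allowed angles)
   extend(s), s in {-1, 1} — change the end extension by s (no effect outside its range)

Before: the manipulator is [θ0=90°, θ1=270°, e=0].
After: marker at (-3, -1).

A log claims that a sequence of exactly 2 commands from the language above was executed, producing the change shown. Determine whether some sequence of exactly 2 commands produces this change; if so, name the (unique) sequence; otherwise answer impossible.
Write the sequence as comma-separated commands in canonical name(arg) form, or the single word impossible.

begin: [θ0=90°, θ1=270°, e=0]
[1] after rotate(0, 90): [θ0=180°, θ1=270°, e=0]
[2] after rotate(0, 90): [θ0=270°, θ1=270°, e=0]
no other 2-command option fits: unique.

rotate(0, 90), rotate(0, 90)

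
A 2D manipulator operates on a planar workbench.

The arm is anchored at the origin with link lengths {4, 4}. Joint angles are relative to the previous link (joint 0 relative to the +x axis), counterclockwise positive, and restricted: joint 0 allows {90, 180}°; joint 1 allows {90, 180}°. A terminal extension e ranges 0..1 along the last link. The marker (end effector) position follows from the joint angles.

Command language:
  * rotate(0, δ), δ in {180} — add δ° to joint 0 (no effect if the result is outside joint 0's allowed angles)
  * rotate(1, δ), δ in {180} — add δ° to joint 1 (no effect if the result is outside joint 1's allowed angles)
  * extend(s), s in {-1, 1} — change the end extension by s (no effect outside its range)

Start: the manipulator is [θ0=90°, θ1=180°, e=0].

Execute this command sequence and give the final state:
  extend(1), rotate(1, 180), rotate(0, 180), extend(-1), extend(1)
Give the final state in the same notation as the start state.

initial: [θ0=90°, θ1=180°, e=0]
1. extend(1) → [θ0=90°, θ1=180°, e=1]
2. rotate(1, 180) → [θ0=90°, θ1=180°, e=1]
3. rotate(0, 180) → [θ0=90°, θ1=180°, e=1]
4. extend(-1) → [θ0=90°, θ1=180°, e=0]
5. extend(1) → [θ0=90°, θ1=180°, e=1]

[θ0=90°, θ1=180°, e=1]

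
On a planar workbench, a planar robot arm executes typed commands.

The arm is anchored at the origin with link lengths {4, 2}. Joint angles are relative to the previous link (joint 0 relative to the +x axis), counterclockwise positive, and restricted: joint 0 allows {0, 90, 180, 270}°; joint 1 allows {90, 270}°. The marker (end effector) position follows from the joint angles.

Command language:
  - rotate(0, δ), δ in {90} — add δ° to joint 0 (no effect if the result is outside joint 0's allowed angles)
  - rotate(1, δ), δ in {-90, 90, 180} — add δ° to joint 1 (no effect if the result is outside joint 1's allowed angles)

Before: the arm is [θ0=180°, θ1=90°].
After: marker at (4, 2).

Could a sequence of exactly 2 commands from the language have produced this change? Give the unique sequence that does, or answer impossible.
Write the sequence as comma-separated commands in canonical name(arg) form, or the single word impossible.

rotate(0, 90), rotate(0, 90)

from: [θ0=180°, θ1=90°]
t=1 rotate(0, 90) ⇒ [θ0=270°, θ1=90°]
t=2 rotate(0, 90) ⇒ [θ0=0°, θ1=90°]
no rival 2-sequence matches.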